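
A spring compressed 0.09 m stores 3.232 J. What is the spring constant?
PE = ½kx² → k = 2PE/x² = 2×3.232/0.09² = 798.0 N/m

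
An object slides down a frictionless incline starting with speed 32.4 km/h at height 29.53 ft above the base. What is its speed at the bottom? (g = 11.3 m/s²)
½mv₀² + mgh = ½mv² → v = √(v₀² + 2gh) = √(9² + 2×11.3×9.001) = 16.86 m/s = 60.71 km/h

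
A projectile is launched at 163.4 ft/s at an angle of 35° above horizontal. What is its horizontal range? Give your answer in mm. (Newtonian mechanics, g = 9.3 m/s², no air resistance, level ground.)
R = v₀² sin(2θ) / g (with unit conversion) = 250600.0 mm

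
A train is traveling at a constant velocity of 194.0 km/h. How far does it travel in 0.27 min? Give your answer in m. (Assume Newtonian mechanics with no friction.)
d = vt (with unit conversion) = 873.0 m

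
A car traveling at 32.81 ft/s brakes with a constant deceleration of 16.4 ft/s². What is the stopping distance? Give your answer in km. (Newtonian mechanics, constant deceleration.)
d = v₀² / (2a) (with unit conversion) = 0.01 km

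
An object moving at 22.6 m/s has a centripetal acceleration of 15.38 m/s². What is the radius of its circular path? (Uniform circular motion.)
r = v²/a_c = 22.6²/15.38 = 33.21 m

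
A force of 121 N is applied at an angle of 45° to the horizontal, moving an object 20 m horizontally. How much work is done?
W = Fd cosθ = 121×20×cos(45°) = 1711.2 J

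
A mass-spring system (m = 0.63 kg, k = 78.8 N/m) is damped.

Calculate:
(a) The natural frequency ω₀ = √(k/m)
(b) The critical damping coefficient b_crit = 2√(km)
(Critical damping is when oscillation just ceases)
ω₀ = √(k/m) = √(78.8/0.63) = 11.18 rad/s
b_crit = 2√(km) = 2√(78.8×0.63) = 14.09 kg/s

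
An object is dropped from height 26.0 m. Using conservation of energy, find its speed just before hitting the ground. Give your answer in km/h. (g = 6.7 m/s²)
mgh = ½mv² → v = √(2gh) = √(2×6.7×26) = 18.67 m/s = 67.2 km/h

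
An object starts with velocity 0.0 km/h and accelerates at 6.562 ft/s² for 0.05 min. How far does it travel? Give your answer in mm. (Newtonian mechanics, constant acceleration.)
d = v₀t + ½at² (with unit conversion) = 9000.0 mm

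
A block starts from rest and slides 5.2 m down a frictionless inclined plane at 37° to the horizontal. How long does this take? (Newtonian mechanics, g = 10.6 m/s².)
a = g sin(θ) = 10.6 × sin(37°) = 6.38 m/s²
t = √(2d/a) = √(2 × 5.2 / 6.38) = 1.28 s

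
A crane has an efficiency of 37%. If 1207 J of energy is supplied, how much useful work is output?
W_out = η × W_in = 0.37 × 1207 = 446.59 J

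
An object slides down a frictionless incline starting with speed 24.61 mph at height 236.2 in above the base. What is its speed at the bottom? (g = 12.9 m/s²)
½mv₀² + mgh = ½mv² → v = √(v₀² + 2gh) = √(11² + 2×12.9×5.999) = 16.61 m/s = 37.15 mph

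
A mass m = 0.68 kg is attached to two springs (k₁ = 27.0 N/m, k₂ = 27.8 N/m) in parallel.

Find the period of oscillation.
k_eq = k₁+k₂ = 54.8 N/m
T = 2π√(m/k_eq) = 2π√(0.68/54.8) = 0.6999 s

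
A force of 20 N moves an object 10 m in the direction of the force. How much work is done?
W = Fd = 20×10 = 200.0 J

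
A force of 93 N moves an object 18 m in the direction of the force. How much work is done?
W = Fd = 93×18 = 1674.0 J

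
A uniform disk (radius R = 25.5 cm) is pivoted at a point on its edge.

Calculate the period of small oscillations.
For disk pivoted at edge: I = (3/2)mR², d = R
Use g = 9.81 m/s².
I/m = (3/2)R² = 0.09754 m²; d = R = 0.255 m
T = 2π√((3/2)R²/(gR)) = 2π√(3R/(2g)) = 1.241 s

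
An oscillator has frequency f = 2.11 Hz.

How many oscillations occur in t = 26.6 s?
n = f×t = 2.11×26.6 = 56.13 oscillations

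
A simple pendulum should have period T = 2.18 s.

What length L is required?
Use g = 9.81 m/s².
T = 2π√(L/g) → L = g(T/2π)² = 9.81×(2.18/2π)² = 1.181 m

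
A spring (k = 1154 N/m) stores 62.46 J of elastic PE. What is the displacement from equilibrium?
PE = ½kx² → x = √(2PE/k) = √(2×62.46/1154) = 0.329 m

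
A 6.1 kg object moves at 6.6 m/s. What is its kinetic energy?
KE = ½mv² = ½×6.1×6.6² = 132.858 J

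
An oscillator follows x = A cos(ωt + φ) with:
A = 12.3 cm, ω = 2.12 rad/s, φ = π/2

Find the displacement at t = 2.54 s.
x = A cos(ωt + φ) = 12.3×cos(2.12×2.54 + π/2) = 9.623 cm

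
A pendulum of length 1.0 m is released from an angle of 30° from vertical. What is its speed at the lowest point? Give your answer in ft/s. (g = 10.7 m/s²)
h = L(1 − cosθ) = 1.0×(1 − cos30°) = 0.134 m
v = √(2gh) = √(2×10.7×0.134) = 1.693 m/s = 5.555 ft/s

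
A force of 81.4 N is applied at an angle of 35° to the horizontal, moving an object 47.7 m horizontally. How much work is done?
W = Fd cosθ = 81.4×47.7×cos(35°) = 3180.6 J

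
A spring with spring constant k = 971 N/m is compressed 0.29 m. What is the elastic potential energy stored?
PE = ½kx² = ½×971×0.29² = 40.83 J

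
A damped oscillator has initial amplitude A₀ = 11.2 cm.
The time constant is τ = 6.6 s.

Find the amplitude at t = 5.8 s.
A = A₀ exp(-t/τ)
A = A₀ exp(−t/τ) = 11.2×exp(−5.8/6.6) = 4.651 cm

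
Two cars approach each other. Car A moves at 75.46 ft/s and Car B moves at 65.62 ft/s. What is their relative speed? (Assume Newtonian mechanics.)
v_rel = v_A + v_B = 75.46 + 65.62 = 141.1 ft/s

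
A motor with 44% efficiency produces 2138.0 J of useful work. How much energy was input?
W_in = W_out/η = 2138.0/0.44 = 4859.1 J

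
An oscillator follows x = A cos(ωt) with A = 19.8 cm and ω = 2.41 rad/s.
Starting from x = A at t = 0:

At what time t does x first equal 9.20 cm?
cos(ωt) = x/A = 9.2/19.8 = 0.4646
ωt = arccos(0.4646) = 1.088 rad
t = 1.088/2.41 = 0.4513 s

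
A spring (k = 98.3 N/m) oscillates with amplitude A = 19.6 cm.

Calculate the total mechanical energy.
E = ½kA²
E = ½kA² = ½×98.3×(0.196)² = 1.888 J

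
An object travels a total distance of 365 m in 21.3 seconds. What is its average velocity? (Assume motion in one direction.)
v_avg = Δd / Δt = 365 / 21.3 = 17.14 m/s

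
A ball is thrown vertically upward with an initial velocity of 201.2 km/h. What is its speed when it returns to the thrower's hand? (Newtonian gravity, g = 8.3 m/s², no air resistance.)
By conservation of energy, the ball returns at the same speed = 201.2 km/h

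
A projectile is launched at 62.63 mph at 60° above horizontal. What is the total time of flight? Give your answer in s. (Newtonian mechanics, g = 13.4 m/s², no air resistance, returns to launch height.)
T = 2v₀sin(θ)/g (with unit conversion) = 3.619 s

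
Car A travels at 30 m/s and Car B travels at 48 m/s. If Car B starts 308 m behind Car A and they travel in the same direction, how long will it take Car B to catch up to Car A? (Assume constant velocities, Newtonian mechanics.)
Relative speed: v_rel = 48 - 30 = 18 m/s
Time to catch: t = d₀/v_rel = 308/18 = 17.11 s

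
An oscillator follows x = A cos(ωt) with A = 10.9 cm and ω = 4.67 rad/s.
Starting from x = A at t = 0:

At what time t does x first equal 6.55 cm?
cos(ωt) = x/A = 6.55/10.9 = 0.6009
ωt = arccos(0.6009) = 0.9261 rad
t = 0.9261/4.67 = 0.1983 s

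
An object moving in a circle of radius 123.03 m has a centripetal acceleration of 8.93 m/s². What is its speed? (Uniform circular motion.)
v = √(a_c × r) = √(8.93 × 123.03) = 33.15 m/s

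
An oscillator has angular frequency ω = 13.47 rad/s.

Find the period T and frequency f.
T = 2π/ω = 2π/13.47 = 0.4665 s; f = ω/2π = 2.144 Hz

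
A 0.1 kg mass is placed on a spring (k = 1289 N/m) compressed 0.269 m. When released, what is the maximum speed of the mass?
½kx² = ½mv² → v = x√(k/m) = 0.269×√(1289/0.1) = 30.54 m/s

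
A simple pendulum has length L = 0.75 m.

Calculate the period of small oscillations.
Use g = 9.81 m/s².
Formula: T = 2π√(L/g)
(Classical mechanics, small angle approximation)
T = 2π√(L/g) = 2π√(0.75/9.81) = 1.737 s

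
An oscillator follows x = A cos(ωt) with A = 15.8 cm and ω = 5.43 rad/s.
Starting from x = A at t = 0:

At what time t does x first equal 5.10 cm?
cos(ωt) = x/A = 5.1/15.8 = 0.3228
ωt = arccos(0.3228) = 1.242 rad
t = 1.242/5.43 = 0.2288 s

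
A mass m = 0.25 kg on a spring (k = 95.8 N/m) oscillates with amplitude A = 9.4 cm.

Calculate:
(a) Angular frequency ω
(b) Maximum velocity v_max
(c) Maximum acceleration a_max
ω = √(k/m) = √(95.8/0.25) = 19.58 rad/s
v_max = ωA = 19.58×0.094 = 1.84 m/s
a_max = ω²A = 19.58²×0.094 = 36.02 m/s²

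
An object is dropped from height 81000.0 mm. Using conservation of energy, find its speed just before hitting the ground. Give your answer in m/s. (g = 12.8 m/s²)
mgh = ½mv² → v = √(2gh) = √(2×12.8×81) = 45.54 m/s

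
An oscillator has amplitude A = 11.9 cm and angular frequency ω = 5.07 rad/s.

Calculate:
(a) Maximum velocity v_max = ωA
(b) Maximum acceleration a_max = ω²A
v_max = ωA = 5.07×0.119 = 0.6033 m/s
a_max = ω²A = 5.07²×0.119 = 3.059 m/s²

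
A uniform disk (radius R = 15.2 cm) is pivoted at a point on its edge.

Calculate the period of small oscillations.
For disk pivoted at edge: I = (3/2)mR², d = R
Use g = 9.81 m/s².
I/m = (3/2)R² = 0.03466 m²; d = R = 0.152 m
T = 2π√((3/2)R²/(gR)) = 2π√(3R/(2g)) = 0.9579 s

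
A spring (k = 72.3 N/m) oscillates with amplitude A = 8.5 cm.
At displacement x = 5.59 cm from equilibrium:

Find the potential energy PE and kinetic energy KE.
E_total = ½kA² = ½×72.3×(0.085)² = 0.2612 J
PE = ½kx² = ½×72.3×(0.0559)² = 0.113 J
KE = E_total − PE = 0.1482 J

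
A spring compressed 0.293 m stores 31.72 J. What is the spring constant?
PE = ½kx² → k = 2PE/x² = 2×31.72/0.293² = 739.0 N/m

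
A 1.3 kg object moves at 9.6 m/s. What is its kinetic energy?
KE = ½mv² = ½×1.3×9.6² = 59.904 J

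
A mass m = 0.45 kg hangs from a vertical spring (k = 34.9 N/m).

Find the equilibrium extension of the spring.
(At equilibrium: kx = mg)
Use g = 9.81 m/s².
x_eq = mg/k = 0.45×9.81/34.9 = 0.1265 m = 12.65 cm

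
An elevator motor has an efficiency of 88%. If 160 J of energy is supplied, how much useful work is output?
W_out = η × W_in = 0.88 × 160 = 140.8 J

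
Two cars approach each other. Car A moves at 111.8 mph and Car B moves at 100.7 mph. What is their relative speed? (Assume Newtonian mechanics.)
v_rel = v_A + v_B = 111.8 + 100.7 = 212.5 mph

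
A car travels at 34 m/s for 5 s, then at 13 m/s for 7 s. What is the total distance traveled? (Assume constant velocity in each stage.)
d₁ = v₁t₁ = 34 × 5 = 170 m
d₂ = v₂t₂ = 13 × 7 = 91 m
d_total = 170 + 91 = 261 m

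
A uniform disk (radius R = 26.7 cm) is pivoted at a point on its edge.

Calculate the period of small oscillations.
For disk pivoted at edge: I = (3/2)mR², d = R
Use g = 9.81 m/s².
I/m = (3/2)R² = 0.1069 m²; d = R = 0.267 m
T = 2π√((3/2)R²/(gR)) = 2π√(3R/(2g)) = 1.27 s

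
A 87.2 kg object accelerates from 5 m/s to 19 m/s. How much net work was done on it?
W_net = ΔKE = ½m(v₂² − v₁²) = ½×87.2×(19² − 5²) = 14649.6 J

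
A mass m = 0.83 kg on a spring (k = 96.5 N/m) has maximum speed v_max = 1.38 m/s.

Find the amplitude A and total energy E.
½mv²_max = ½kA² → A = v_max√(m/k) = 1.38×√(0.83/96.5) = 0.128 m = 12.8 cm
E = ½mv²_max = ½×0.83×1.38² = 0.7903 J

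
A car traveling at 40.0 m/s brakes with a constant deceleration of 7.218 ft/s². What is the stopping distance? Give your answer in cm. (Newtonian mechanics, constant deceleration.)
d = v₀² / (2a) (with unit conversion) = 36360.0 cm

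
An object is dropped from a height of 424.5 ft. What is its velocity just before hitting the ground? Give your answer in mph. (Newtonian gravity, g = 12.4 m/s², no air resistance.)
v = √(2gh) (with unit conversion) = 126.7 mph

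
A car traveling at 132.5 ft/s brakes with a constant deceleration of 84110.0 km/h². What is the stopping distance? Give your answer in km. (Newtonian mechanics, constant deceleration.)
d = v₀² / (2a) (with unit conversion) = 0.1257 km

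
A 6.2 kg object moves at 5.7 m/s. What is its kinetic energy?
KE = ½mv² = ½×6.2×5.7² = 100.719 J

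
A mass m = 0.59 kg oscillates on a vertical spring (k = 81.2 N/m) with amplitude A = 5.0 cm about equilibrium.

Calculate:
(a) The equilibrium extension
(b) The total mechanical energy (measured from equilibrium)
x_eq = mg/k = 0.59×9.81/81.2 = 0.07128 m = 7.128 cm
E = ½kA² = ½×81.2×(0.05)² = 0.1015 J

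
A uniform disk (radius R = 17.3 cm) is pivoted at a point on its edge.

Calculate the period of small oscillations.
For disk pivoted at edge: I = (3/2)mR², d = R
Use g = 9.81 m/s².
I/m = (3/2)R² = 0.04489 m²; d = R = 0.173 m
T = 2π√((3/2)R²/(gR)) = 2π√(3R/(2g)) = 1.022 s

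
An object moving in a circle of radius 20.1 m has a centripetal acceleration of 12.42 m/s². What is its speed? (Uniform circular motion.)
v = √(a_c × r) = √(12.42 × 20.1) = 15.8 m/s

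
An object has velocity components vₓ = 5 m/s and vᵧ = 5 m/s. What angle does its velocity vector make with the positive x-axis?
θ = arctan(vᵧ/vₓ) = arctan(5/5) = 45.0°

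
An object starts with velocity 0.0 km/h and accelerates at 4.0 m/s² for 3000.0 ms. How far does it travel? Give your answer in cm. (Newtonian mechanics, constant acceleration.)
d = v₀t + ½at² (with unit conversion) = 1800.0 cm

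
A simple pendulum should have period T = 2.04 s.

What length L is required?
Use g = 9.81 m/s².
T = 2π√(L/g) → L = g(T/2π)² = 9.81×(2.04/2π)² = 1.034 m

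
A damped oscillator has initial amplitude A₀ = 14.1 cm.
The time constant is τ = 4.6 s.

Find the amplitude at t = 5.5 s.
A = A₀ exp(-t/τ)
A = A₀ exp(−t/τ) = 14.1×exp(−5.5/4.6) = 4.265 cm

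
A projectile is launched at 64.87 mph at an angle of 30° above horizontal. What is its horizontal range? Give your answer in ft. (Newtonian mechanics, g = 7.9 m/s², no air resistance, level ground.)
R = v₀² sin(2θ) / g (with unit conversion) = 302.5 ft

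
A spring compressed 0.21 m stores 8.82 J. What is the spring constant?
PE = ½kx² → k = 2PE/x² = 2×8.82/0.21² = 400.0 N/m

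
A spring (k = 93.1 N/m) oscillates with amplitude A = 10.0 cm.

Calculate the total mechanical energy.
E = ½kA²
E = ½kA² = ½×93.1×(0.1)² = 0.4655 J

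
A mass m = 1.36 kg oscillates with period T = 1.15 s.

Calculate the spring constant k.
T = 2π√(m/k) → k = m(2π/T)² = 1.36×(2π/1.15)² = 40.6 N/m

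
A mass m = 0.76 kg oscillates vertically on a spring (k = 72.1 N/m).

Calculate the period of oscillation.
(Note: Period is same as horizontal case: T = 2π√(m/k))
T = 2π√(m/k) = 2π√(0.76/72.1) = 0.6451 s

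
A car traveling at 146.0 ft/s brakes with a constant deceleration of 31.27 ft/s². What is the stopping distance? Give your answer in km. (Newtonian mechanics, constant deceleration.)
d = v₀² / (2a) (with unit conversion) = 0.1039 km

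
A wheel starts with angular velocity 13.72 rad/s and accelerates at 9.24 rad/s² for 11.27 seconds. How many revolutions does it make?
θ = ω₀t + ½αt² = 13.72×11.27 + ½×9.24×11.27² = 741.42 rad
Revolutions = θ/(2π) = 741.42/(2π) = 118.0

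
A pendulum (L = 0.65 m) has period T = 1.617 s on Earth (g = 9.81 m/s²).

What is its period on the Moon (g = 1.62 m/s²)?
T = 2π√(L/g), so T_moon/T_earth = √(g_earth/g_moon)
T_moon = 2π√(0.65/1.62) = 3.98 s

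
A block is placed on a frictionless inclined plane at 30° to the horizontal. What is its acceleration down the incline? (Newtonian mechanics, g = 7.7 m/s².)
a = g sin(θ) = 7.7 × sin(30°) = 7.7 × 0.5 = 3.85 m/s²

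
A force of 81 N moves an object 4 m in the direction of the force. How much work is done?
W = Fd = 81×4 = 324.0 J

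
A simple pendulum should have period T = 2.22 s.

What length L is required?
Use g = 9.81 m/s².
T = 2π√(L/g) → L = g(T/2π)² = 9.81×(2.22/2π)² = 1.225 m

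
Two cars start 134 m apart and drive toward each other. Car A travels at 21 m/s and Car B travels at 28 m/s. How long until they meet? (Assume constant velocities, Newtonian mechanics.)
Combined speed: v_combined = 21 + 28 = 49 m/s
Time to meet: t = d/49 = 134/49 = 2.73 s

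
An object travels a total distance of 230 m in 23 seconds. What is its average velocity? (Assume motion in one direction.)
v_avg = Δd / Δt = 230 / 23 = 10.0 m/s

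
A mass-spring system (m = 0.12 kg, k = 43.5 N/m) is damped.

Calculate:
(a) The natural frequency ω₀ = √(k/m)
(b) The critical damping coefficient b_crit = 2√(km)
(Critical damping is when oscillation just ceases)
ω₀ = √(k/m) = √(43.5/0.12) = 19.04 rad/s
b_crit = 2√(km) = 2√(43.5×0.12) = 4.569 kg/s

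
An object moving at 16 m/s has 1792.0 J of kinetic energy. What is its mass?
KE = ½mv² → m = 2KE/v² = 2×1792.0/16² = 14.0 kg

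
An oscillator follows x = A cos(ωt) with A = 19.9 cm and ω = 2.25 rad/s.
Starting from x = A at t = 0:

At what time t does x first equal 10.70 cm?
cos(ωt) = x/A = 10.7/19.9 = 0.5377
ωt = arccos(0.5377) = 1.003 rad
t = 1.003/2.25 = 0.4458 s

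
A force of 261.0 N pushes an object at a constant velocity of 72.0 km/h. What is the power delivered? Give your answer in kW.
P = Fv = 261 N × 20 m/s = 5220 W = 5.22 kW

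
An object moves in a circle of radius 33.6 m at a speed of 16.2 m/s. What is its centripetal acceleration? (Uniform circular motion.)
a_c = v²/r = 16.2²/33.6 = 262.44/33.6 = 7.81 m/s²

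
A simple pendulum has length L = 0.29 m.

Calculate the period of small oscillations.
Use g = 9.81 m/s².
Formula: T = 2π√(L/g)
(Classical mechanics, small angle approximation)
T = 2π√(L/g) = 2π√(0.29/9.81) = 1.08 s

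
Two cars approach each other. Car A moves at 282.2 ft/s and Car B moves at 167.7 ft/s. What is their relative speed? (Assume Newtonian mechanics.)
v_rel = v_A + v_B = 282.2 + 167.7 = 449.9 ft/s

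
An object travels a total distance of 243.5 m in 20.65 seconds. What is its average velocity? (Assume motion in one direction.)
v_avg = Δd / Δt = 243.5 / 20.65 = 11.79 m/s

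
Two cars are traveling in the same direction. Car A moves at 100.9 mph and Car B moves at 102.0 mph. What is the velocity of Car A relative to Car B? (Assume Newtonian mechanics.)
v_rel = v_A - v_B = 100.9 - 102.0 = -1.1 mph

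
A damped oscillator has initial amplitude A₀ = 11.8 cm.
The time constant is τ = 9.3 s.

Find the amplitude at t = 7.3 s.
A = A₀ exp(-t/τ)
A = A₀ exp(−t/τ) = 11.8×exp(−7.3/9.3) = 5.383 cm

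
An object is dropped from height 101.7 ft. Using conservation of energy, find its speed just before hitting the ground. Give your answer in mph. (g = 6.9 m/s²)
mgh = ½mv² → v = √(2gh) = √(2×6.9×31) = 20.68 m/s = 46.27 mph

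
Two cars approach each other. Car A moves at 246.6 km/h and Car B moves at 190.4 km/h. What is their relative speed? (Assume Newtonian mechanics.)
v_rel = v_A + v_B = 246.6 + 190.4 = 437.0 km/h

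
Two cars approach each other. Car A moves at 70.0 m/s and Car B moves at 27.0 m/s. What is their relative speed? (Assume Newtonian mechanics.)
v_rel = v_A + v_B = 70.0 + 27.0 = 97.0 m/s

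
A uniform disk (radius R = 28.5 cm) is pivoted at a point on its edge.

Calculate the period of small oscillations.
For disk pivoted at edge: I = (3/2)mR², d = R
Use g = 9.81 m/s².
I/m = (3/2)R² = 0.1218 m²; d = R = 0.285 m
T = 2π√((3/2)R²/(gR)) = 2π√(3R/(2g)) = 1.312 s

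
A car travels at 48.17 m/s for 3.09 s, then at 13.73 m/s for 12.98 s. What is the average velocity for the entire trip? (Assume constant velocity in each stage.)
d₁ = v₁t₁ = 48.17 × 3.09 = 148.845 m
d₂ = v₂t₂ = 13.73 × 12.98 = 178.215 m
d_total = 327.06 m, t_total = 16.07 s
v_avg = d_total/t_total = 327.06/16.07 = 20.35 m/s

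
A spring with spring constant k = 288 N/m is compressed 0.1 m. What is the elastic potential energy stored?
PE = ½kx² = ½×288×0.1² = 1.44 J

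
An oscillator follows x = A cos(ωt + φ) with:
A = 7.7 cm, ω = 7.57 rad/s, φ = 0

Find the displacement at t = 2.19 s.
x = A cos(ωt + φ) = 7.7×cos(7.57×2.19 + 0) = -4.963 cm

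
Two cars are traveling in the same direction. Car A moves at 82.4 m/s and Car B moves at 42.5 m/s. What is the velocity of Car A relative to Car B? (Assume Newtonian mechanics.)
v_rel = v_A - v_B = 82.4 - 42.5 = 39.9 m/s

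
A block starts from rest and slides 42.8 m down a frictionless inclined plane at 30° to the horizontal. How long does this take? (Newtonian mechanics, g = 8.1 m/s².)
a = g sin(θ) = 8.1 × sin(30°) = 4.05 m/s²
t = √(2d/a) = √(2 × 42.8 / 4.05) = 4.6 s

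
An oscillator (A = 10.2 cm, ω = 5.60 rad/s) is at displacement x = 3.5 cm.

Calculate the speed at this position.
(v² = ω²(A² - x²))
v = ω√(A² − x²) = 5.6×√(0.102² − 0.035²) = 0.5365 m/s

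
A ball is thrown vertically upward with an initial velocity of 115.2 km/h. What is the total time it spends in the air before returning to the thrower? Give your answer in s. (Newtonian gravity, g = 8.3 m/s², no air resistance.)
t_total = 2v₀/g (with unit conversion) = 7.711 s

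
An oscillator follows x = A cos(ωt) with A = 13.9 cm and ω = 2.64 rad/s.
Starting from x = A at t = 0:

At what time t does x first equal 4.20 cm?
cos(ωt) = x/A = 4.2/13.9 = 0.3022
ωt = arccos(0.3022) = 1.264 rad
t = 1.264/2.64 = 0.4787 s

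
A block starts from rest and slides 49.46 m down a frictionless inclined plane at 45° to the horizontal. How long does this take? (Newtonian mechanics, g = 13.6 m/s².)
a = g sin(θ) = 13.6 × sin(45°) = 9.62 m/s²
t = √(2d/a) = √(2 × 49.46 / 9.62) = 3.21 s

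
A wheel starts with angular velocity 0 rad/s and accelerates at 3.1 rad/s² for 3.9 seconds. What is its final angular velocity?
ω = ω₀ + αt = 0 + 3.1 × 3.9 = 12.09 rad/s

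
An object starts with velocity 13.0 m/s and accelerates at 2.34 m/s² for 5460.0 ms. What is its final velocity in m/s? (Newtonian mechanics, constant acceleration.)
v = v₀ + at (with unit conversion) = 25.78 m/s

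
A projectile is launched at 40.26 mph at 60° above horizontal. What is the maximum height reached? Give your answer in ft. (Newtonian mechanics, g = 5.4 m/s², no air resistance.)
H = v₀²sin²(θ)/(2g) (with unit conversion) = 73.8 ft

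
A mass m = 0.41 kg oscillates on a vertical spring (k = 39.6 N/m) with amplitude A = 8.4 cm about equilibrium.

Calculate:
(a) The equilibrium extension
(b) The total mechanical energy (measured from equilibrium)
x_eq = mg/k = 0.41×9.81/39.6 = 0.1016 m = 10.16 cm
E = ½kA² = ½×39.6×(0.084)² = 0.1397 J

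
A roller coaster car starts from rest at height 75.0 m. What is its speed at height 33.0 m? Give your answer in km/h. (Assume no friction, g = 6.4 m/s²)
mgh₁ = ½mv₂² + mgh₂ → v₂ = √(2g(h₁−h₂)) = √(2×6.4×(75−33)) = 23.19 m/s = 83.47 km/h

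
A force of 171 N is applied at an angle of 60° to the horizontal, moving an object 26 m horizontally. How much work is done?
W = Fd cosθ = 171×26×cos(60°) = 2223.0 J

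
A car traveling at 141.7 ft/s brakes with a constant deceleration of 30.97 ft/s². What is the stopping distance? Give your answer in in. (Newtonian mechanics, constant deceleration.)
d = v₀² / (2a) (with unit conversion) = 3890.0 in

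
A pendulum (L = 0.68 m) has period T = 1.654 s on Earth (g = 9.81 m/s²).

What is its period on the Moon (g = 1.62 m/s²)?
T = 2π√(L/g), so T_moon/T_earth = √(g_earth/g_moon)
T_moon = 2π√(0.68/1.62) = 4.071 s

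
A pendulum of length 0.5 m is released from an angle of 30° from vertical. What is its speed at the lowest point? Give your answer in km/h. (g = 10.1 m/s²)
h = L(1 − cosθ) = 0.5×(1 − cos30°) = 0.06699 m
v = √(2gh) = √(2×10.1×0.06699) = 1.163 m/s = 4.188 km/h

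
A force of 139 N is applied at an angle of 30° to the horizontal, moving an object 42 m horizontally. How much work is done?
W = Fd cosθ = 139×42×cos(30°) = 5055.9 J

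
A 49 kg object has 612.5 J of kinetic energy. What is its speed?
KE = ½mv² → v = √(2KE/m) = √(2×612.5/49) = 5.0 m/s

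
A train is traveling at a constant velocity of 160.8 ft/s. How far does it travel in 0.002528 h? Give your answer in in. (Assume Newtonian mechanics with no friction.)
d = vt (with unit conversion) = 17560.0 in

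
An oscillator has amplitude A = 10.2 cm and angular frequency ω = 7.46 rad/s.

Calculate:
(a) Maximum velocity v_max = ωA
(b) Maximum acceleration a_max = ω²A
v_max = ωA = 7.46×0.102 = 0.7609 m/s
a_max = ω²A = 7.46²×0.102 = 5.676 m/s²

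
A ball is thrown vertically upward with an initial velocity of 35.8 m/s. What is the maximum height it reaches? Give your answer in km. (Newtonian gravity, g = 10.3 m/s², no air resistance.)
h_max = v₀²/(2g) (with unit conversion) = 0.06222 km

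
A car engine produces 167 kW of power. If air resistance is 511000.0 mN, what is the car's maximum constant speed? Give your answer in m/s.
P = Fv → v = P/F = 167000 W / 511 N = 326.8 m/s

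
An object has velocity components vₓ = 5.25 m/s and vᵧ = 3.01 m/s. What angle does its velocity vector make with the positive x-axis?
θ = arctan(vᵧ/vₓ) = arctan(3.01/5.25) = 29.83°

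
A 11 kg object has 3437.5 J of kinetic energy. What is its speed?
KE = ½mv² → v = √(2KE/m) = √(2×3437.5/11) = 25.0 m/s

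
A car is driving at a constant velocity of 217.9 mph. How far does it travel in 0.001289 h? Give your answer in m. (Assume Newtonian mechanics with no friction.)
d = vt (with unit conversion) = 452.0 m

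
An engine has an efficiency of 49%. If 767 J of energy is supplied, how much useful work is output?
W_out = η × W_in = 0.49 × 767 = 375.83 J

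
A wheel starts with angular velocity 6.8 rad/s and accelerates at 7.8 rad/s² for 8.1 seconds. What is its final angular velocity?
ω = ω₀ + αt = 6.8 + 7.8 × 8.1 = 69.98 rad/s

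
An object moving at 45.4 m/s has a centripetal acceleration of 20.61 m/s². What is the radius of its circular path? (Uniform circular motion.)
r = v²/a_c = 45.4²/20.61 = 100.01 m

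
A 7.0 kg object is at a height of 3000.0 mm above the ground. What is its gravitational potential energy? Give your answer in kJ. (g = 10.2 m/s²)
PE = mgh = 7 kg × 10.2 m/s² × 3 m = 214.2 J = 0.2142 kJ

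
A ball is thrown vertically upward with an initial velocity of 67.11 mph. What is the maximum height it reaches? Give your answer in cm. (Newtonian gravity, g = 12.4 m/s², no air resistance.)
h_max = v₀²/(2g) (with unit conversion) = 3629.0 cm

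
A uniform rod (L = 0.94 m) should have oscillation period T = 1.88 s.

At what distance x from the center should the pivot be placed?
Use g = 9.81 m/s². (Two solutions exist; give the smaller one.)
T = 2π√((L²/12 + x²)/(gx)). Let c = T²g/(4π²) = 0.8783.
x² − cx + L²/12 = 0 → x = (c − √(c² − L²/3))/2 = 0.09387 m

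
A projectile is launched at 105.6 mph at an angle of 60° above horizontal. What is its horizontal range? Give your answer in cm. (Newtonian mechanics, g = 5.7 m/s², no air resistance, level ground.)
R = v₀² sin(2θ) / g (with unit conversion) = 33860.0 cm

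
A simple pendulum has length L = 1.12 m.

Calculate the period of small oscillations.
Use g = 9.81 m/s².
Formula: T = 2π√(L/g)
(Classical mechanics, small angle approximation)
T = 2π√(L/g) = 2π√(1.12/9.81) = 2.123 s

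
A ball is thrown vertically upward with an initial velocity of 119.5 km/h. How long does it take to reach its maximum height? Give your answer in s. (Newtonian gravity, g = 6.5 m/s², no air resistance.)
t_up = v₀/g (with unit conversion) = 5.107 s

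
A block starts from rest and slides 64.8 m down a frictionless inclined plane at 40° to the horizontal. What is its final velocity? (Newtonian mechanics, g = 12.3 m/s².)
a = g sin(θ) = 12.3 × sin(40°) = 7.91 m/s²
v = √(2ad) = √(2 × 7.91 × 64.8) = 32.01 m/s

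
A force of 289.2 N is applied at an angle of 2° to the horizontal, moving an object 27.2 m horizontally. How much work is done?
W = Fd cosθ = 289.2×27.2×cos(2°) = 7861.4 J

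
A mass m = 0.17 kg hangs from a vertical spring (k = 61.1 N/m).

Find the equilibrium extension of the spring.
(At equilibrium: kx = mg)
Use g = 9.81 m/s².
x_eq = mg/k = 0.17×9.81/61.1 = 0.02729 m = 2.729 cm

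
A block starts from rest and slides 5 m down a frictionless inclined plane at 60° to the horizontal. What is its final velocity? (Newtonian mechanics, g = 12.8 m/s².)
a = g sin(θ) = 12.8 × sin(60°) = 11.09 m/s²
v = √(2ad) = √(2 × 11.09 × 5) = 10.53 m/s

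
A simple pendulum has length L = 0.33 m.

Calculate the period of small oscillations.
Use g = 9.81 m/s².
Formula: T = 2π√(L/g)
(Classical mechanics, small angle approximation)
T = 2π√(L/g) = 2π√(0.33/9.81) = 1.152 s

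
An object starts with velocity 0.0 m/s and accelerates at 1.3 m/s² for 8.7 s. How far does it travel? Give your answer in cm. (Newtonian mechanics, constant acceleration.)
d = v₀t + ½at² (with unit conversion) = 4920.0 cm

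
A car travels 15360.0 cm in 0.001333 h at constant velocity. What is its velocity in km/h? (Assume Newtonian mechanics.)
v = d/t (with unit conversion) = 115.2 km/h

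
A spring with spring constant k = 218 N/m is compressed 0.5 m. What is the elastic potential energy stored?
PE = ½kx² = ½×218×0.5² = 27.25 J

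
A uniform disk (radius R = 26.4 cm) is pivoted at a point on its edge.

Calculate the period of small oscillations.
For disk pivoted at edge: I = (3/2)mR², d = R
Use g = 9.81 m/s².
I/m = (3/2)R² = 0.1045 m²; d = R = 0.264 m
T = 2π√((3/2)R²/(gR)) = 2π√(3R/(2g)) = 1.262 s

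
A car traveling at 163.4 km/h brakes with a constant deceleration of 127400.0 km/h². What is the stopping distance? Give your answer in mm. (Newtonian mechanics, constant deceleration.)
d = v₀² / (2a) (with unit conversion) = 104800.0 mm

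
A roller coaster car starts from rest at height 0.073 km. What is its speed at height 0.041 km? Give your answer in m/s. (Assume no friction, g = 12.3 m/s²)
mgh₁ = ½mv₂² + mgh₂ → v₂ = √(2g(h₁−h₂)) = √(2×12.3×(73−41)) = 28.06 m/s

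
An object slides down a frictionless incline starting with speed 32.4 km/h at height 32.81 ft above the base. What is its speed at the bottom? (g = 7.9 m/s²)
½mv₀² + mgh = ½mv² → v = √(v₀² + 2gh) = √(9² + 2×7.9×10) = 15.46 m/s = 55.66 km/h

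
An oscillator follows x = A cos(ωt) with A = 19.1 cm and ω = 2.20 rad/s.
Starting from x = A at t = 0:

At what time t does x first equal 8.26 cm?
cos(ωt) = x/A = 8.26/19.1 = 0.4325
ωt = arccos(0.4325) = 1.124 rad
t = 1.124/2.2 = 0.5107 s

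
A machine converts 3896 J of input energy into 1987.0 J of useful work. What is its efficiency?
η = W_out/W_in = 1987.0/3896 = 0.51 = 51.0%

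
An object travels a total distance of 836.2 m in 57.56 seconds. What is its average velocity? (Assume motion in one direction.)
v_avg = Δd / Δt = 836.2 / 57.56 = 14.53 m/s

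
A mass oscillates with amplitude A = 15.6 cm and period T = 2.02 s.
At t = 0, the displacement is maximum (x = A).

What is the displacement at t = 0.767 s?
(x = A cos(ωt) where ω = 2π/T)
ω = 2π/T = 2π/2.02 = 3.11 rad/s
x = A cos(ωt) = 15.6×cos(3.11×0.767) = -11.35 cm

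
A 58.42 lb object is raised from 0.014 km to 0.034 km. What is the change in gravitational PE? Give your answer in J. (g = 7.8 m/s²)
ΔPE = mg(h₂ − h₁) = 26.5 kg × 7.8 m/s² × (34 − 14) m = 4134 J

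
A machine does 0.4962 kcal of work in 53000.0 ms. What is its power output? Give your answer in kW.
P = W/t = 2076 J / 53 s = 39.17 W = 0.03917 kW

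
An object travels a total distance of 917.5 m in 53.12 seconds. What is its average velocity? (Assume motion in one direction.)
v_avg = Δd / Δt = 917.5 / 53.12 = 17.27 m/s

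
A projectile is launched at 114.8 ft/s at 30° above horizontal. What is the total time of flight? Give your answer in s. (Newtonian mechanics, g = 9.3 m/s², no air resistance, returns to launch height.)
T = 2v₀sin(θ)/g (with unit conversion) = 3.762 s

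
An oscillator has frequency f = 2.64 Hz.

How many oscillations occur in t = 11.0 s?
n = f×t = 2.64×11.0 = 29.04 oscillations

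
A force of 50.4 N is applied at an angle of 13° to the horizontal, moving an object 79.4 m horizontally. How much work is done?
W = Fd cosθ = 50.4×79.4×cos(13°) = 3899.2 J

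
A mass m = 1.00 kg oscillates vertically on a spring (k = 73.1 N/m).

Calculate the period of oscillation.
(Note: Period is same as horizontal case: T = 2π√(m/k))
T = 2π√(m/k) = 2π√(1.0/73.1) = 0.7349 s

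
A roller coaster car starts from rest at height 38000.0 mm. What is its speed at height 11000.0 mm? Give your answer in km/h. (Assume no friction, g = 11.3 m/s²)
mgh₁ = ½mv₂² + mgh₂ → v₂ = √(2g(h₁−h₂)) = √(2×11.3×(38−11)) = 24.7 m/s = 88.93 km/h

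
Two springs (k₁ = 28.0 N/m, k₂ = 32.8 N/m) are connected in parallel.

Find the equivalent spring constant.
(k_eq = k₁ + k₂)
k_eq = k₁ + k₂ = 28.0 + 32.8 = 60.8 N/m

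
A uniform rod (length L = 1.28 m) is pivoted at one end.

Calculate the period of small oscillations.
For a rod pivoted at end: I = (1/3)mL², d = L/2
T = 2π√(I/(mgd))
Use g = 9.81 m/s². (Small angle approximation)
I/m = (1/3)L² = 0.5461 m²; d = L/2 = 0.64 m
T = 2π√(I/(mgd)) = 2π√(0.5461/(9.81×0.64)) = 1.853 s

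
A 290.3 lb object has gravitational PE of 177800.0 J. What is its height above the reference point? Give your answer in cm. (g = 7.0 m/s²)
PE = mgh → h = PE/(mg) = 1.778e+05 J / (131.7 kg × 7.0 m/s²) = 192.9 m = 19290.0 cm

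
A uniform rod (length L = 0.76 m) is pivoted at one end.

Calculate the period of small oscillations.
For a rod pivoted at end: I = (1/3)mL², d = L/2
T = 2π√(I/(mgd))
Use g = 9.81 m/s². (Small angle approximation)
I/m = (1/3)L² = 0.1925 m²; d = L/2 = 0.38 m
T = 2π√(I/(mgd)) = 2π√(0.1925/(9.81×0.38)) = 1.428 s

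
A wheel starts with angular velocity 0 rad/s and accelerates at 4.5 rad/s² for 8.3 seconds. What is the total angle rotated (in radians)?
θ = ω₀t + ½αt² = 0×8.3 + ½×4.5×8.3² = 155.0 rad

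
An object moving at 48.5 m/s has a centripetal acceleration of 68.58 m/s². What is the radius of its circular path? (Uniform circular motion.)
r = v²/a_c = 48.5²/68.58 = 34.3 m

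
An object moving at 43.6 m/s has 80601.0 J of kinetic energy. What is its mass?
KE = ½mv² → m = 2KE/v² = 2×80601.0/43.6² = 84.8 kg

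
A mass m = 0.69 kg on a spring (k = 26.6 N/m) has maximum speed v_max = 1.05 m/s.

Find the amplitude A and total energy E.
½mv²_max = ½kA² → A = v_max√(m/k) = 1.05×√(0.69/26.6) = 0.1691 m = 16.91 cm
E = ½mv²_max = ½×0.69×1.05² = 0.3804 J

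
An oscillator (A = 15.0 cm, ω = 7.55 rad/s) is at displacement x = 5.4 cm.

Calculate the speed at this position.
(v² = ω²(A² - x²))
v = ω√(A² − x²) = 7.55×√(0.15² − 0.054²) = 1.057 m/s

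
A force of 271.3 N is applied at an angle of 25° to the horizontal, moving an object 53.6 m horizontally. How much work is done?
W = Fd cosθ = 271.3×53.6×cos(25°) = 13179.0 J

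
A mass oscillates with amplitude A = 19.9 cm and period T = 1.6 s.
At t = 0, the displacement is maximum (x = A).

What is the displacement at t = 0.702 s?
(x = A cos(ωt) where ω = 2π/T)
ω = 2π/T = 2π/1.6 = 3.927 rad/s
x = A cos(ωt) = 19.9×cos(3.927×0.702) = -18.44 cm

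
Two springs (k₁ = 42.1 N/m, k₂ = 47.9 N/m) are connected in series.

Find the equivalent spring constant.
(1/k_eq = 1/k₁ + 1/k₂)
1/k_eq = 1/42.1 + 1/47.9 = 0.04463; k_eq = 22.41 N/m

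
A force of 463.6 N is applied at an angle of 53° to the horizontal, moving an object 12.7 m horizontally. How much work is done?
W = Fd cosθ = 463.6×12.7×cos(53°) = 3543.3 J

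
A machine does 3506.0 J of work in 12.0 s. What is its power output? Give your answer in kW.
P = W/t = 3506 J / 12 s = 292.2 W = 0.2922 kW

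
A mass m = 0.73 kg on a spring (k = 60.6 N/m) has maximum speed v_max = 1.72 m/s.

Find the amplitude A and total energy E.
½mv²_max = ½kA² → A = v_max√(m/k) = 1.72×√(0.73/60.6) = 0.1888 m = 18.88 cm
E = ½mv²_max = ½×0.73×1.72² = 1.08 J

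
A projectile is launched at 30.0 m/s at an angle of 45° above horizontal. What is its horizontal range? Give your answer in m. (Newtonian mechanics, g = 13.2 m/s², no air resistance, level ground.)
R = v₀² sin(2θ) / g = 68.18 m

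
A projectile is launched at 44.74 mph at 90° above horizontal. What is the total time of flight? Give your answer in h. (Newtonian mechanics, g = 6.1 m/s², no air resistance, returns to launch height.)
T = 2v₀sin(θ)/g (with unit conversion) = 0.001822 h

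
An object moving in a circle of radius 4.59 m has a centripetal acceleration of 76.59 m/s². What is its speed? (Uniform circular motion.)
v = √(a_c × r) = √(76.59 × 4.59) = 18.75 m/s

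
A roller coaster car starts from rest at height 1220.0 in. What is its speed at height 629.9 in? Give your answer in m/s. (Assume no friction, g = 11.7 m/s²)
mgh₁ = ½mv₂² + mgh₂ → v₂ = √(2g(h₁−h₂)) = √(2×11.7×(30.99−16)) = 18.73 m/s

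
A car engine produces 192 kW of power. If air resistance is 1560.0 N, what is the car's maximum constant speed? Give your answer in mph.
P = Fv → v = P/F = 192000 W / 1560 N = 123.1 m/s = 275.3 mph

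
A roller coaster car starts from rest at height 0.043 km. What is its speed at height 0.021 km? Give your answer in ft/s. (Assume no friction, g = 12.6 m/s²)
mgh₁ = ½mv₂² + mgh₂ → v₂ = √(2g(h₁−h₂)) = √(2×12.6×(43−21)) = 23.55 m/s = 77.25 ft/s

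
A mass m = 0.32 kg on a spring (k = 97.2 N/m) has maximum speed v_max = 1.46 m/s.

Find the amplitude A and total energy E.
½mv²_max = ½kA² → A = v_max√(m/k) = 1.46×√(0.32/97.2) = 0.08377 m = 8.377 cm
E = ½mv²_max = ½×0.32×1.46² = 0.3411 J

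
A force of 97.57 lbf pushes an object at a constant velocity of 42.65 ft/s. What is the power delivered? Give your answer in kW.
P = Fv = 434 N × 13 m/s = 5642 W = 5.642 kW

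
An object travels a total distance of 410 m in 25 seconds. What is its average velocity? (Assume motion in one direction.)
v_avg = Δd / Δt = 410 / 25 = 16.4 m/s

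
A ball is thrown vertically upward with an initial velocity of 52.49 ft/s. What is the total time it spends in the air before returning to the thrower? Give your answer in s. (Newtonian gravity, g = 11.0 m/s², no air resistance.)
t_total = 2v₀/g (with unit conversion) = 2.909 s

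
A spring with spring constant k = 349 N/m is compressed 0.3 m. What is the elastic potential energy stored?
PE = ½kx² = ½×349×0.3² = 15.71 J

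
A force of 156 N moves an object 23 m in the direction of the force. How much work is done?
W = Fd = 156×23 = 3588.0 J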